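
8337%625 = 212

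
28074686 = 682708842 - 654634156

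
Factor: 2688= 2^7*3^1*7^1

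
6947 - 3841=3106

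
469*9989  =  4684841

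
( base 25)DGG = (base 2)10000101011101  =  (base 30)9el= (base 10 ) 8541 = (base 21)J7F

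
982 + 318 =1300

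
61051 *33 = 2014683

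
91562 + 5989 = 97551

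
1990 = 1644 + 346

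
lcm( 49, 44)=2156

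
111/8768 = 111/8768 = 0.01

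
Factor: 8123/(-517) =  -11^( - 1)*47^( - 1)*8123^1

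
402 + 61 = 463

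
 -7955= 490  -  8445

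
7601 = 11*691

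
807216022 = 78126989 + 729089033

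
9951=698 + 9253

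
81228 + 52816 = 134044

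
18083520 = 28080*644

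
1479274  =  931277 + 547997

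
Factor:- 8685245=-5^1*1737049^1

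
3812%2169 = 1643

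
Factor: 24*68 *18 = 2^6*3^3*17^1  =  29376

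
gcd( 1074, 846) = 6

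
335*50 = 16750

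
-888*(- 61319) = 54451272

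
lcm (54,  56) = 1512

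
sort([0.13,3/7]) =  [ 0.13,3/7 ]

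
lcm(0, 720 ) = 0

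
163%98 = 65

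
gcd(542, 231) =1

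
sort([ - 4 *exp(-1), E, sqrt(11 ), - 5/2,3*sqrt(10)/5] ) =[ - 5/2, - 4*exp( - 1),3*sqrt( 10 ) /5,E, sqrt( 11 )]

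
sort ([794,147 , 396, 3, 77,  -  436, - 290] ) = [- 436, - 290 , 3 , 77, 147,396,794 ]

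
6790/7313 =6790/7313= 0.93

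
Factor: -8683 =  - 19^1*457^1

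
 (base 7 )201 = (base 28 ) 3F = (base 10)99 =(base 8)143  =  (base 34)2v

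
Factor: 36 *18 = 648 =2^3*3^4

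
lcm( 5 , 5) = 5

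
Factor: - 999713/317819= -11^1*13^1*89^( - 1) *3571^( - 1)*6991^1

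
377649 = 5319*71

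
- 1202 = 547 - 1749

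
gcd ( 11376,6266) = 2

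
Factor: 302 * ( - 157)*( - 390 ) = 2^2 * 3^1 * 5^1*13^1*151^1*157^1 = 18491460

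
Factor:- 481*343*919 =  - 7^3*13^1*37^1*919^1 = -151619377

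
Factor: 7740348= 2^2  *  3^1*7^1*11^1*8377^1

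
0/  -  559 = 0/1 =-0.00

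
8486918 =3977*2134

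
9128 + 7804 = 16932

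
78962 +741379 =820341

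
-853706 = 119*( - 7174 ) 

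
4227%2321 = 1906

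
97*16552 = 1605544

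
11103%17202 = 11103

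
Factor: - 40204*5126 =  - 2^3*11^1*19^1*23^2*233^1 = - 206085704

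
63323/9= 7035+8/9=   7035.89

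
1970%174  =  56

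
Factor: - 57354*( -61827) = 2^1*3^2*11^2*37^1*79^1 *557^1 = 3546025758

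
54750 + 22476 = 77226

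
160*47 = 7520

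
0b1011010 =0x5a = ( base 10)90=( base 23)3L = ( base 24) 3I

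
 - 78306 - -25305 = -53001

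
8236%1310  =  376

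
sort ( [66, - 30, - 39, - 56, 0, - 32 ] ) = [-56,-39,  -  32 ,  -  30,0, 66 ] 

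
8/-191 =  -8/191=-  0.04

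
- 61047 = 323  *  (-189 )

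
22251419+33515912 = 55767331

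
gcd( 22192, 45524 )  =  76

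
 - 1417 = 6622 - 8039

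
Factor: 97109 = 19^2*269^1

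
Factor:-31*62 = -2^1*31^2 = - 1922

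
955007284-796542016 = 158465268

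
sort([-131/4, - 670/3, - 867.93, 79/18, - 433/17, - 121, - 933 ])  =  [ - 933, - 867.93, - 670/3, - 121, - 131/4, - 433/17, 79/18] 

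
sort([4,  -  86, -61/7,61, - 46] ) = [ - 86,  -  46, - 61/7,4,61] 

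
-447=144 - 591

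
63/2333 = 63/2333 = 0.03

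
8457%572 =449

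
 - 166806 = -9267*18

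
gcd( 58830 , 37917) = 3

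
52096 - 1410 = 50686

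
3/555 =1/185 = 0.01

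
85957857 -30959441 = 54998416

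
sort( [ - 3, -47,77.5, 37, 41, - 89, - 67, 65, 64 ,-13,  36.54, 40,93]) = [ - 89, - 67, - 47, - 13, - 3, 36.54, 37,  40,  41,64, 65, 77.5, 93]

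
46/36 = 1 + 5/18 = 1.28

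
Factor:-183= - 3^1 * 61^1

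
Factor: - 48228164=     -  2^2*12057041^1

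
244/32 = 7 + 5/8 = 7.62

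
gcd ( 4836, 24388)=52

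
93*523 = 48639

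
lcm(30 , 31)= 930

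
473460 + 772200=1245660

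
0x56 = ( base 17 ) 51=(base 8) 126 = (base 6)222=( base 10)86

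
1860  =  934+926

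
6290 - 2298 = 3992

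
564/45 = 188/15 = 12.53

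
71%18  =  17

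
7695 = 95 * 81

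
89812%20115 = 9352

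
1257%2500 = 1257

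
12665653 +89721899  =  102387552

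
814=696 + 118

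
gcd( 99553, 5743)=1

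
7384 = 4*1846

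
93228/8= 11653 + 1/2 = 11653.50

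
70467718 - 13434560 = 57033158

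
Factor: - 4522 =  -2^1* 7^1*17^1 * 19^1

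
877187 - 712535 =164652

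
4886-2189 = 2697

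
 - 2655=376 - 3031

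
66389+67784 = 134173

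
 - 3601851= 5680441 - 9282292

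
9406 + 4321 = 13727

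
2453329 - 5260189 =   -  2806860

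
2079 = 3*693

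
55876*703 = 39280828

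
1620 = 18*90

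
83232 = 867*96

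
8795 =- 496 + 9291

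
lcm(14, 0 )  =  0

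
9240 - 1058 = 8182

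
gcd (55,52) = 1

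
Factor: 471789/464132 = 2^( - 2)  *  3^2*89^1*197^(  -  1) = 801/788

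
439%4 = 3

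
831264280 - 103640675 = 727623605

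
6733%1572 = 445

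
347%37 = 14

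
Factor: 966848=2^6*15107^1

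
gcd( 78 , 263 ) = 1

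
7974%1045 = 659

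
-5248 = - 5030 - 218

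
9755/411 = 23  +  302/411 = 23.73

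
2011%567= 310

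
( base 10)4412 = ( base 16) 113c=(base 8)10474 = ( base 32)49S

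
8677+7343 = 16020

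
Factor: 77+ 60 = 137^1=137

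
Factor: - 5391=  - 3^2 * 599^1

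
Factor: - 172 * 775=-2^2*5^2 * 31^1*43^1 = - 133300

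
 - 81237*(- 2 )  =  162474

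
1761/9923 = 1761/9923 = 0.18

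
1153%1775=1153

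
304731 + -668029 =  - 363298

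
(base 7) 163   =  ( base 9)114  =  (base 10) 94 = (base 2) 1011110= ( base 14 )6A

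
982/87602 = 491/43801 = 0.01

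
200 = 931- 731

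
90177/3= 30059 = 30059.00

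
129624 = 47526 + 82098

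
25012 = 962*26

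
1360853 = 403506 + 957347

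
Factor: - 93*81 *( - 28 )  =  210924 = 2^2*3^5 * 7^1*31^1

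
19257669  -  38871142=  - 19613473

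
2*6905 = 13810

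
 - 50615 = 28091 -78706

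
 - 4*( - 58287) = 233148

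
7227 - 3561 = 3666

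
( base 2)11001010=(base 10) 202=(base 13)127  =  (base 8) 312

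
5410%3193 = 2217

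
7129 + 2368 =9497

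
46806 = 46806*1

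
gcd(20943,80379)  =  117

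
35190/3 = 11730=11730.00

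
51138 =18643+32495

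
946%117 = 10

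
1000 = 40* 25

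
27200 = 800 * 34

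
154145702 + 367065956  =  521211658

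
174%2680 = 174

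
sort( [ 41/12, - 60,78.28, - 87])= [  -  87,  -  60,41/12, 78.28] 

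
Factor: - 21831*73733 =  - 3^1*11^1*19^1*383^1*6703^1 = - 1609665123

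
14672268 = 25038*586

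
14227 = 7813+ 6414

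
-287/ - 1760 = 287/1760 = 0.16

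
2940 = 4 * 735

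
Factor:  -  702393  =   - 3^1 * 234131^1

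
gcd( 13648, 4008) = 8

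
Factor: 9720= 2^3 *3^5*5^1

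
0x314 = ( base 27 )125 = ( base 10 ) 788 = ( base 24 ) 18k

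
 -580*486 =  -281880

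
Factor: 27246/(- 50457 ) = -9082/16819 = - 2^1*11^(  -  2)*19^1*139^ (-1)*239^1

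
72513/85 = 853 + 8/85 = 853.09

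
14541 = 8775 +5766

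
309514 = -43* ( - 7198)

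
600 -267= 333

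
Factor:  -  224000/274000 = - 112/137 = - 2^4* 7^1*137^(  -  1 ) 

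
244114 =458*533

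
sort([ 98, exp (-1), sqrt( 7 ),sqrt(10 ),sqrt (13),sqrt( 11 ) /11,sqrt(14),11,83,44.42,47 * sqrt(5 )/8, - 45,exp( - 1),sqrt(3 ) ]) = [ - 45, sqrt ( 11)/11, exp( - 1),exp (-1), sqrt( 3), sqrt(7 ),sqrt(10 ) , sqrt( 13),sqrt( 14),11,47*sqrt(5)/8,  44.42,83,98 ] 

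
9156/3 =3052 = 3052.00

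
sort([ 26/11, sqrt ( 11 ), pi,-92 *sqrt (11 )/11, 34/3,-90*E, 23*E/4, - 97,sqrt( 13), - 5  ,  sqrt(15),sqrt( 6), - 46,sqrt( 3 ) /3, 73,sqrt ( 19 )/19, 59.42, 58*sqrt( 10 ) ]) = [-90*E, - 97,  -  46, - 92*sqrt(11 )/11,-5,  sqrt( 19)/19,sqrt( 3 ) /3,26/11,sqrt(6 ),  pi,  sqrt( 11), sqrt( 13 ),  sqrt( 15), 34/3,23*E/4,59.42, 73, 58 * sqrt(10 ) ]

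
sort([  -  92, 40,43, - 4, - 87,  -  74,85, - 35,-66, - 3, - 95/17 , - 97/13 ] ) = [ -92, - 87,- 74,- 66,-35,-97/13,-95/17, - 4, - 3, 40,43,85] 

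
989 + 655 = 1644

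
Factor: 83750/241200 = 25/72 = 2^( - 3 )*3^(-2)*5^2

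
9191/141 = 9191/141 = 65.18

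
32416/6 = 5402+ 2/3 = 5402.67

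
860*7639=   6569540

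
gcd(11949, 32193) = 21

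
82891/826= 82891/826 = 100.35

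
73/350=73/350 = 0.21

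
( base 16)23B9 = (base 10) 9145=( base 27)CEJ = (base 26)DDJ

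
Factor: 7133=7^1*1019^1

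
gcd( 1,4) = 1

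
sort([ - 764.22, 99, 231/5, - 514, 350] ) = [ - 764.22, - 514,231/5,  99, 350 ] 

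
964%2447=964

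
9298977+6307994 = 15606971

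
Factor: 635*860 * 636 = 347319600 =2^4*  3^1*5^2*43^1*53^1*127^1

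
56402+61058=117460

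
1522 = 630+892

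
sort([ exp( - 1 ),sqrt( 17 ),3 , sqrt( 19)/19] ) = [ sqrt ( 19)/19, exp ( - 1 ), 3, sqrt( 17) ]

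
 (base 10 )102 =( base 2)1100110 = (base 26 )3O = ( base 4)1212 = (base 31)39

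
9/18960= 3/6320  =  0.00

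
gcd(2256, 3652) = 4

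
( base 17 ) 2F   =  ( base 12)41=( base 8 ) 61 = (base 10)49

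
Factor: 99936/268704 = 3^( - 1)*311^(-1)*347^1=347/933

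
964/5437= 964/5437 = 0.18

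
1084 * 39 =42276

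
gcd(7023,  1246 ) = 1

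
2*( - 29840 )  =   - 59680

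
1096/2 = 548 = 548.00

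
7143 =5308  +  1835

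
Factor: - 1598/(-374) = 47/11 = 11^( - 1) * 47^1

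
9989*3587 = 35830543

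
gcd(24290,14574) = 4858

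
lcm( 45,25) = 225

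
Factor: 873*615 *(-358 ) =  - 2^1 *3^3 * 5^1*41^1*97^1*179^1=-192208410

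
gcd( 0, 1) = 1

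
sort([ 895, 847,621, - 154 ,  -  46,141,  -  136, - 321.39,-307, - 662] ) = [-662, - 321.39 , - 307, - 154, - 136 ,  -  46,  141,621 , 847,895] 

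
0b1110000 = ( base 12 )94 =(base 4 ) 1300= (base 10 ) 112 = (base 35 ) 37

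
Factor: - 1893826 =-2^1 * 11^1*86083^1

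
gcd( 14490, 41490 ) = 90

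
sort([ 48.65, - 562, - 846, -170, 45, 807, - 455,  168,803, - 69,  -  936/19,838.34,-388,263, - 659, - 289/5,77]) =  [ - 846, - 659, - 562 ,  -  455,  -  388, - 170, - 69, - 289/5,  -  936/19 , 45, 48.65, 77, 168, 263, 803, 807, 838.34 ] 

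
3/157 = 3/157  =  0.02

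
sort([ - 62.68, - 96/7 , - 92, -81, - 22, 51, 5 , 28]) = [-92, - 81, - 62.68,-22, - 96/7,  5 , 28,  51] 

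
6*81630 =489780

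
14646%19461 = 14646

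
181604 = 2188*83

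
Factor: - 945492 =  - 2^2*3^1 *78791^1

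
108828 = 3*36276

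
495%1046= 495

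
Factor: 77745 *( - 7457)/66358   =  - 579744465/66358 = - 2^( - 1 )*3^1*5^1*71^1*73^1*7457^1*33179^ ( - 1 )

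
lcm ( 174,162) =4698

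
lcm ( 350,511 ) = 25550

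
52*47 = 2444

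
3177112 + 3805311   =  6982423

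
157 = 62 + 95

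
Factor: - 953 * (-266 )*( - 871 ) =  - 220796758 = -  2^1 *7^1*13^1*19^1*67^1* 953^1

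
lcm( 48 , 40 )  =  240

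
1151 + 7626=8777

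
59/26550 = 1/450 = 0.00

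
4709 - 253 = 4456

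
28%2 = 0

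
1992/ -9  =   - 664/3 = - 221.33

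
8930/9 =8930/9  =  992.22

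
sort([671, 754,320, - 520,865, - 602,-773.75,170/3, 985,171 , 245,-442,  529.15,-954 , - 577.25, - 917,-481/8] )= [ - 954,-917, - 773.75,  -  602, - 577.25,-520,-442,-481/8,170/3,171,245, 320,529.15, 671,754,865,985]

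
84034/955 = 84034/955 = 87.99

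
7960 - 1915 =6045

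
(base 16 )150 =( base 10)336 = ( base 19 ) HD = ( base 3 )110110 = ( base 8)520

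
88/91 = 88/91 = 0.97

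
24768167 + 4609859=29378026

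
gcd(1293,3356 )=1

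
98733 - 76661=22072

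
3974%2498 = 1476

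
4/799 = 4/799 = 0.01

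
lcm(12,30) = 60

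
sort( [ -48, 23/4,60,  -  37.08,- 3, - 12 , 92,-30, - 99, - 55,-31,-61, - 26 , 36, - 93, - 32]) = [ - 99,- 93,  -  61, - 55,-48, - 37.08,-32, - 31,  -  30, - 26, - 12,-3, 23/4, 36, 60,92 ] 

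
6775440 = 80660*84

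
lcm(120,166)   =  9960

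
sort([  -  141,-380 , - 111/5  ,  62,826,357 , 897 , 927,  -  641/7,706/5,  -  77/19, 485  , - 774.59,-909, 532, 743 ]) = [ - 909, - 774.59, -380,-141 ,  -  641/7 , - 111/5, - 77/19, 62,706/5, 357, 485 , 532,743, 826, 897, 927] 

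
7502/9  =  7502/9= 833.56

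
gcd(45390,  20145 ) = 255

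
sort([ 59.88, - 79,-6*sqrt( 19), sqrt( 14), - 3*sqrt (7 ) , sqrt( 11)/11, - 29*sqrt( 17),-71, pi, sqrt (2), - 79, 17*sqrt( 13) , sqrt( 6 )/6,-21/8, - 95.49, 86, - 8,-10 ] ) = [-29*sqrt ( 17), - 95.49,  -  79,-79,-71,-6 *sqrt( 19 ) ,  -  10 ,-8, - 3*  sqrt (7), -21/8 , sqrt( 11) /11,sqrt( 6 )/6, sqrt( 2),pi, sqrt( 14 ),59.88, 17*sqrt( 13 ),86] 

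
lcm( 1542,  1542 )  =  1542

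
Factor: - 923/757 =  - 13^1* 71^1 * 757^(-1 )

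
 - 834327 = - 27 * 30901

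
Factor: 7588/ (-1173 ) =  - 2^2*3^(-1 ) * 7^1*17^( - 1) *23^ (-1)*271^1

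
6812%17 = 12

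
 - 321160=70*( - 4588) 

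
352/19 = 18 + 10/19 = 18.53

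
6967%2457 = 2053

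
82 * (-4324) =-354568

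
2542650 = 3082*825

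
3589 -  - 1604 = 5193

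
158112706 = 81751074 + 76361632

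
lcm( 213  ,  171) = 12141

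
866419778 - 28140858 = 838278920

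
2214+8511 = 10725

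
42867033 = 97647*439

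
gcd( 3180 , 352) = 4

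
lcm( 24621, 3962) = 344694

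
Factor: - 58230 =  - 2^1* 3^2*5^1*647^1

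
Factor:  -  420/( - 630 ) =2^1*3^( - 1 ) = 2/3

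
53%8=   5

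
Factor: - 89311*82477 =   -  7366103347 = -31^1*43^1*67^2*  1231^1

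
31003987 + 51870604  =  82874591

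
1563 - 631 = 932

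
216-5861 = -5645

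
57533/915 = 62 + 803/915 = 62.88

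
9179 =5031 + 4148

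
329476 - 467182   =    -  137706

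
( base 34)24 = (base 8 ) 110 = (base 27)2i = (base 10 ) 72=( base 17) 44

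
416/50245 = 32/3865 = 0.01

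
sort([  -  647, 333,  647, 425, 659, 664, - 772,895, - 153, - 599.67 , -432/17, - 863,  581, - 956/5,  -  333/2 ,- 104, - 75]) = [-863, - 772, - 647, - 599.67, - 956/5, - 333/2, - 153, - 104, - 75, - 432/17,333 , 425 , 581, 647,659,664, 895] 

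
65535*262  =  17170170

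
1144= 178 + 966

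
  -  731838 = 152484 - 884322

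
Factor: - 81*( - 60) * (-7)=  - 34020 = -  2^2*3^5 * 5^1*7^1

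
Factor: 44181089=44181089^1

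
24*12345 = 296280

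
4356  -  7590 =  - 3234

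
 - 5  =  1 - 6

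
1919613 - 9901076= - 7981463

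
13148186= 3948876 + 9199310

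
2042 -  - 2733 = 4775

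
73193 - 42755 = 30438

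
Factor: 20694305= 5^1*4138861^1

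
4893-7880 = -2987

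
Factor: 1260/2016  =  2^( - 3)*5^1= 5/8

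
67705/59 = 1147 + 32/59 =1147.54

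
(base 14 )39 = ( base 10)51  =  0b110011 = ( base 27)1o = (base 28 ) 1n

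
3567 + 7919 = 11486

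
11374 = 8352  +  3022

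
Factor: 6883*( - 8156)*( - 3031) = 2^2*7^1*433^1*2039^1*6883^1= 170153514188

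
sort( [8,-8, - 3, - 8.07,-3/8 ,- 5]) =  [  -  8.07, - 8,- 5, - 3, - 3/8,8]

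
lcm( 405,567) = 2835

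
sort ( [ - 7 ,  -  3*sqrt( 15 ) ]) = [-3*sqrt( 15), - 7] 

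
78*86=6708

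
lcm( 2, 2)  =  2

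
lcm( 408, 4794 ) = 19176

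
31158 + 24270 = 55428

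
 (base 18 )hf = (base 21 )F6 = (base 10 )321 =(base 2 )101000001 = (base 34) 9F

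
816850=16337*50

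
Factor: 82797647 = 1487^1*55681^1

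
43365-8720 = 34645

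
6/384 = 1/64= 0.02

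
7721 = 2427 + 5294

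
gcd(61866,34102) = 2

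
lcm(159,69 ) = 3657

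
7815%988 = 899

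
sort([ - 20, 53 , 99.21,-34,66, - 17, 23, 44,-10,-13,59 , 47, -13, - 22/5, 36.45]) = [  -  34, - 20,-17, - 13,-13, - 10, - 22/5, 23,36.45 , 44 , 47 , 53, 59, 66,99.21]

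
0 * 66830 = 0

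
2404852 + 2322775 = 4727627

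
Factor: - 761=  -761^1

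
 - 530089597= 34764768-564854365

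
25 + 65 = 90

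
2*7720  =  15440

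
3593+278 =3871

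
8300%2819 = 2662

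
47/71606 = 47/71606 = 0.00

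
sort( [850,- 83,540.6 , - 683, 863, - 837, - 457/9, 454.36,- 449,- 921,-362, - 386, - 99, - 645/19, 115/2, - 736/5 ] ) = [ - 921,  -  837,  -  683, - 449,  -  386, - 362,  -  736/5,- 99, -83,  -  457/9, - 645/19, 115/2, 454.36,540.6,850,863] 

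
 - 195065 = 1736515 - 1931580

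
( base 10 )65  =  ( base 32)21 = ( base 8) 101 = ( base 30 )25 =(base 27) 2B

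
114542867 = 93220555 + 21322312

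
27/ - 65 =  - 1 + 38/65 =- 0.42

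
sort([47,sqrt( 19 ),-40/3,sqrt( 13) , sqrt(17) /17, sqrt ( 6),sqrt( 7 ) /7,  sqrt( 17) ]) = [-40/3, sqrt(17)/17, sqrt(7) /7, sqrt( 6),sqrt( 13), sqrt( 17) , sqrt(19) , 47 ]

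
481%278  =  203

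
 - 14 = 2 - 16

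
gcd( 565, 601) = 1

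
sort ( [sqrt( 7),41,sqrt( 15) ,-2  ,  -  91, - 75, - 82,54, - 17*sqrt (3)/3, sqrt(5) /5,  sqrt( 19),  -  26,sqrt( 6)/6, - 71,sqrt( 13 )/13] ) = [ - 91,- 82, - 75 ,  -  71 , - 26,  -  17  *sqrt ( 3)/3, - 2, sqrt( 13)/13,sqrt(6 )/6,sqrt( 5)/5,  sqrt ( 7),sqrt ( 15 ),  sqrt(19 ),41, 54] 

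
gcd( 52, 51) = 1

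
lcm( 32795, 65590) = 65590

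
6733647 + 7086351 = 13819998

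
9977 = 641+9336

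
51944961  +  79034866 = 130979827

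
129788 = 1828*71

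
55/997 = 55/997 = 0.06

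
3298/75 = 3298/75 = 43.97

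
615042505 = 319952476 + 295090029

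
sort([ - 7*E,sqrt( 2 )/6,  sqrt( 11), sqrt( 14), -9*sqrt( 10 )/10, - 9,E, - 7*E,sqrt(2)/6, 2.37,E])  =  [ - 7*E,-7*E, - 9, - 9*sqrt ( 10 ) /10,sqrt(2)/6,sqrt( 2)/6, 2.37 , E,E,sqrt( 11),sqrt( 14 )] 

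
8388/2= 4194 = 4194.00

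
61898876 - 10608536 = 51290340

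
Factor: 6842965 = 5^1*37^1*47^1*787^1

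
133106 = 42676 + 90430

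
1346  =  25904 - 24558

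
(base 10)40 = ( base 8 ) 50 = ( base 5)130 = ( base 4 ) 220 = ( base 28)1C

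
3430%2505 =925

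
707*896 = 633472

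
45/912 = 15/304 = 0.05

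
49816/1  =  49816=49816.00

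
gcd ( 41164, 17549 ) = 1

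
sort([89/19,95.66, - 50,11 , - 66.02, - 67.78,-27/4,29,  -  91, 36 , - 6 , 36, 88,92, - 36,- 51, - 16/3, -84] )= [ - 91, - 84, - 67.78, - 66.02 , - 51,  -  50, - 36, - 27/4, - 6,-16/3 , 89/19, 11, 29, 36, 36 , 88 , 92,95.66]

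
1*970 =970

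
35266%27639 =7627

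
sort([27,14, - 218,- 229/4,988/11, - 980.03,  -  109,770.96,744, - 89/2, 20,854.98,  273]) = [ - 980.03  ,-218, - 109, - 229/4,-89/2,14,20 , 27,988/11,273,744,770.96 , 854.98]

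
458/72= 229/36   =  6.36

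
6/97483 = 6/97483 = 0.00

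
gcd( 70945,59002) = 1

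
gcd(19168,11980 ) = 2396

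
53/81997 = 53/81997= 0.00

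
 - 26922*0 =0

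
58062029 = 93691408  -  35629379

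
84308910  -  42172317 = 42136593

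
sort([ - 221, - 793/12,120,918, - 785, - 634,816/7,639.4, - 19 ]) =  [ - 785, - 634,-221, - 793/12,-19,816/7, 120 , 639.4,918]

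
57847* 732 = 42344004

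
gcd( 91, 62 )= 1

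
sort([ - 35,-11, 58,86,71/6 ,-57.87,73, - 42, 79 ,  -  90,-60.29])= [ -90,-60.29, - 57.87,-42, - 35, - 11, 71/6 , 58,  73,79, 86]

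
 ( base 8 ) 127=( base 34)2J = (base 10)87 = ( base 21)43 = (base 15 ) 5C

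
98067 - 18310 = 79757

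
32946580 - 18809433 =14137147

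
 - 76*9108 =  - 692208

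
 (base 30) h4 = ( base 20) 15E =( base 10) 514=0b1000000010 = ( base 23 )M8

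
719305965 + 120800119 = 840106084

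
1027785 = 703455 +324330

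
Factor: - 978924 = -2^2*3^1*29^2*97^1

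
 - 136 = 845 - 981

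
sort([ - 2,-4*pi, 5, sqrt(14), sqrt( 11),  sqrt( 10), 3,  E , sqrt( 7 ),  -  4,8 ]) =[ - 4 * pi, - 4, - 2, sqrt(7 ), E, 3, sqrt(10),  sqrt(11),sqrt(14 ),5 , 8] 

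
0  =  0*51926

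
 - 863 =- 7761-  -  6898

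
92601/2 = 92601/2 =46300.50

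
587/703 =587/703 = 0.83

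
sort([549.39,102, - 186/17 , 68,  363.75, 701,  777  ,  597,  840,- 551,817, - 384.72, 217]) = [ - 551, - 384.72,-186/17, 68, 102, 217 , 363.75,549.39,  597, 701, 777, 817,840]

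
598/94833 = 598/94833 = 0.01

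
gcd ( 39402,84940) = 2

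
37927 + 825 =38752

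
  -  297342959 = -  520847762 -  - 223504803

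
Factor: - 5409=- 3^2 *601^1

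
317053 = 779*407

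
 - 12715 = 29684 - 42399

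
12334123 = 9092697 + 3241426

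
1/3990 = 1/3990 = 0.00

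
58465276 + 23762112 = 82227388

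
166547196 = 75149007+91398189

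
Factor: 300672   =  2^7 *3^4 * 29^1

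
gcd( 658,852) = 2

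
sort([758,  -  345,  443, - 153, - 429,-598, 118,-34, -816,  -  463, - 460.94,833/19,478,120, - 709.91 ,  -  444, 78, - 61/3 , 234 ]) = [- 816, - 709.91,-598,-463, - 460.94, - 444, - 429, - 345 , - 153, - 34, - 61/3,  833/19, 78,118,  120, 234, 443, 478, 758 ]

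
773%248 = 29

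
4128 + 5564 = 9692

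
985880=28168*35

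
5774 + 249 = 6023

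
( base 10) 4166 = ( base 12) 24B2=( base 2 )1000001000110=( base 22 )8d8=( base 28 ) 58m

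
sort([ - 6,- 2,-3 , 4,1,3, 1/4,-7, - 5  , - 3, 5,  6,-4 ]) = [-7,  -  6, - 5,  -  4, - 3,-3, - 2,  1/4, 1,3,4, 5, 6]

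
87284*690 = 60225960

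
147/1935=49/645 = 0.08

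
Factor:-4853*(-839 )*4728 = 19250841576 =2^3*3^1*23^1*197^1 * 211^1*839^1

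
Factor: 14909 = 17^1*877^1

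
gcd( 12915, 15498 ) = 2583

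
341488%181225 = 160263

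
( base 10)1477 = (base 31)1GK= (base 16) 5C5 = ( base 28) 1ol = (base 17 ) 51f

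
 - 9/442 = -9/442 = - 0.02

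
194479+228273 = 422752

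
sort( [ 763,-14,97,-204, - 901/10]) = [ - 204, - 901/10,-14,97,763] 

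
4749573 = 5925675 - 1176102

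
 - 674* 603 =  - 406422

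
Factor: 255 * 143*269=9809085 = 3^1*5^1*11^1*13^1*17^1*269^1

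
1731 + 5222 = 6953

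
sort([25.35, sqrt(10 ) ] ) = [ sqrt(10 ),25.35] 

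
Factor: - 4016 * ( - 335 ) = 1345360= 2^4*5^1 *67^1*251^1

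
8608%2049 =412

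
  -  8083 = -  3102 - 4981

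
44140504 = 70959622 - 26819118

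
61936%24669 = 12598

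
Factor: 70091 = 7^1 * 17^1*19^1*31^1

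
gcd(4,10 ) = 2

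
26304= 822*32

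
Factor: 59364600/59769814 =2^2 * 3^1*5^2 * 13^( - 1 ) * 163^1*607^1*2298839^ ( - 1 ) =29682300/29884907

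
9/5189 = 9/5189  =  0.00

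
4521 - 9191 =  - 4670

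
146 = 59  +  87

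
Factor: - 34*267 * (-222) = 2015316 = 2^2*3^2 *17^1*37^1*89^1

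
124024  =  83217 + 40807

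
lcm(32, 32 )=32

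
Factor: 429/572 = 3/4=2^( - 2 )*3^1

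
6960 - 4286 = 2674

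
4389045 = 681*6445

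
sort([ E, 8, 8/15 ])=[8/15, E, 8 ]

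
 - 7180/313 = -23+19/313=- 22.94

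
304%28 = 24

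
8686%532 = 174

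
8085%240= 165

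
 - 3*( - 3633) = 10899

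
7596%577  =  95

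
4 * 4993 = 19972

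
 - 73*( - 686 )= 50078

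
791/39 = 791/39 = 20.28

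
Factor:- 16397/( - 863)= 19 =19^1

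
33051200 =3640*9080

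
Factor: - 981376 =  - 2^7*11^1*17^1*41^1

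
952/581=136/83=1.64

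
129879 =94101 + 35778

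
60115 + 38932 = 99047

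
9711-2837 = 6874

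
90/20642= 45/10321 = 0.00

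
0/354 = 0 = 0.00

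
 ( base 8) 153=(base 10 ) 107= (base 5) 412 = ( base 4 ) 1223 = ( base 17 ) 65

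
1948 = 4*487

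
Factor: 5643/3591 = 7^( - 1)*11^1 = 11/7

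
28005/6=4667+1/2 = 4667.50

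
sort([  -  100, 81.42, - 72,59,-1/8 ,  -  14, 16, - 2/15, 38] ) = [  -  100,-72, -14, - 2/15, - 1/8, 16,38, 59, 81.42]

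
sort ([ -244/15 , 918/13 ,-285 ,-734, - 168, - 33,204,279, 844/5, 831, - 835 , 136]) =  [ - 835,- 734, - 285, - 168, - 33 , - 244/15,  918/13,136,844/5,204,279, 831]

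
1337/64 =20  +  57/64= 20.89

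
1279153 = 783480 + 495673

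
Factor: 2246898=2^1* 3^1 *374483^1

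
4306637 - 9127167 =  - 4820530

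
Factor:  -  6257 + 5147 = - 2^1*3^1 *5^1*37^1 = - 1110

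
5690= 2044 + 3646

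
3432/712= 429/89 = 4.82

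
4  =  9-5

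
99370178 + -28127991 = 71242187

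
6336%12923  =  6336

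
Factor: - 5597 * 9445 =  - 5^1*29^1*193^1  *1889^1= - 52863665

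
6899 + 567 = 7466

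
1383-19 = 1364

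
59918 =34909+25009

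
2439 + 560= 2999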